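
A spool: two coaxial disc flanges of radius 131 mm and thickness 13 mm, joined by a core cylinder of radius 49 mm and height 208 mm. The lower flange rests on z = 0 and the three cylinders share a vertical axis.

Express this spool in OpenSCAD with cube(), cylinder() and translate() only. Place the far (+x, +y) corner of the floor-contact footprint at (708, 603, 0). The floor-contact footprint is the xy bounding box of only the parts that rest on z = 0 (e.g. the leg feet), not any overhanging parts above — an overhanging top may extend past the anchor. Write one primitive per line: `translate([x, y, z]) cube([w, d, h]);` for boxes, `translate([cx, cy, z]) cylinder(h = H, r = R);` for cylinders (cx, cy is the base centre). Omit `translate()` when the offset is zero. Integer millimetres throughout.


translate([577, 472, 0]) cylinder(h = 13, r = 131);
translate([577, 472, 13]) cylinder(h = 208, r = 49);
translate([577, 472, 221]) cylinder(h = 13, r = 131);


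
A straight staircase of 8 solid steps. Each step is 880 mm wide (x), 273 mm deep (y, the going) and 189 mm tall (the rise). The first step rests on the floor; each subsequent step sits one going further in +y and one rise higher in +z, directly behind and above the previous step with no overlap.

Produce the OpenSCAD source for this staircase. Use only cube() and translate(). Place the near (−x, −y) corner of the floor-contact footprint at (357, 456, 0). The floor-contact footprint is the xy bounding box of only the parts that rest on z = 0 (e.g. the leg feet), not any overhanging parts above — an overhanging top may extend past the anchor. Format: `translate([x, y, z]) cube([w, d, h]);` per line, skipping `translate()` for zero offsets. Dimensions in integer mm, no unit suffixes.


translate([357, 456, 0]) cube([880, 273, 189]);
translate([357, 729, 189]) cube([880, 273, 189]);
translate([357, 1002, 378]) cube([880, 273, 189]);
translate([357, 1275, 567]) cube([880, 273, 189]);
translate([357, 1548, 756]) cube([880, 273, 189]);
translate([357, 1821, 945]) cube([880, 273, 189]);
translate([357, 2094, 1134]) cube([880, 273, 189]);
translate([357, 2367, 1323]) cube([880, 273, 189]);


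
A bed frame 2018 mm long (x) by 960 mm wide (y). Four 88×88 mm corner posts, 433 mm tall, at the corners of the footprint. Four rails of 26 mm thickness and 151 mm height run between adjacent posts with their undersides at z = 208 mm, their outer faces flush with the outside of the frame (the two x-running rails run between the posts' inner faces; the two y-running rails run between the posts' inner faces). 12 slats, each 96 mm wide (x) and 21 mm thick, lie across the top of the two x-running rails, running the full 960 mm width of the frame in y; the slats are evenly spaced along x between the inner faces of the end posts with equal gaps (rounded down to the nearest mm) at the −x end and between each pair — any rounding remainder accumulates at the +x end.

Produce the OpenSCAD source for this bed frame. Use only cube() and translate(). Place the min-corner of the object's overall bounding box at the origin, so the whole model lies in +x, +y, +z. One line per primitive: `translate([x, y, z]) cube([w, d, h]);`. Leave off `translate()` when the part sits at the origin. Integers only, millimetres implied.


cube([88, 88, 433]);
translate([0, 872, 0]) cube([88, 88, 433]);
translate([1930, 0, 0]) cube([88, 88, 433]);
translate([1930, 872, 0]) cube([88, 88, 433]);
translate([88, 0, 208]) cube([1842, 26, 151]);
translate([88, 934, 208]) cube([1842, 26, 151]);
translate([0, 88, 208]) cube([26, 784, 151]);
translate([1992, 88, 208]) cube([26, 784, 151]);
translate([141, 0, 359]) cube([96, 960, 21]);
translate([290, 0, 359]) cube([96, 960, 21]);
translate([439, 0, 359]) cube([96, 960, 21]);
translate([588, 0, 359]) cube([96, 960, 21]);
translate([737, 0, 359]) cube([96, 960, 21]);
translate([886, 0, 359]) cube([96, 960, 21]);
translate([1035, 0, 359]) cube([96, 960, 21]);
translate([1184, 0, 359]) cube([96, 960, 21]);
translate([1333, 0, 359]) cube([96, 960, 21]);
translate([1482, 0, 359]) cube([96, 960, 21]);
translate([1631, 0, 359]) cube([96, 960, 21]);
translate([1780, 0, 359]) cube([96, 960, 21]);


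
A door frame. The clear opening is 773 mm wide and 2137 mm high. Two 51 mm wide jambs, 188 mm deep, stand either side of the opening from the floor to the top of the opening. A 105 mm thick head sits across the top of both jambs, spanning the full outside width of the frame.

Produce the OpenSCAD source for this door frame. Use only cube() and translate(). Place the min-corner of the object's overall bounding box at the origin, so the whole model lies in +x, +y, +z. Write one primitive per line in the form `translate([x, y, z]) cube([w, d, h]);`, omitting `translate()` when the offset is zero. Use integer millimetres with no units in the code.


cube([51, 188, 2137]);
translate([824, 0, 0]) cube([51, 188, 2137]);
translate([0, 0, 2137]) cube([875, 188, 105]);


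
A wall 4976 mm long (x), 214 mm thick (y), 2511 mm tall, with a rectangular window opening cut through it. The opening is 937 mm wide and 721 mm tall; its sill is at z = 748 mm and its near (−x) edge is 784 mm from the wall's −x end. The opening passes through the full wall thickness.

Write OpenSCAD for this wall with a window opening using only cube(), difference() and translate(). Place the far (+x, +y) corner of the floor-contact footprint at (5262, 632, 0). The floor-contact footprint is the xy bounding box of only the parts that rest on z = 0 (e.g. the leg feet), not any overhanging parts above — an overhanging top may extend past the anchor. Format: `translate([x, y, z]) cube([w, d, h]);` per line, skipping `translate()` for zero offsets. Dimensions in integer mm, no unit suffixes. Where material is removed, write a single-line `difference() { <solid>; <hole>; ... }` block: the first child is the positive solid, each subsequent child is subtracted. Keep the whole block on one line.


difference() { translate([286, 418, 0]) cube([4976, 214, 2511]); translate([1070, 418, 748]) cube([937, 214, 721]); }


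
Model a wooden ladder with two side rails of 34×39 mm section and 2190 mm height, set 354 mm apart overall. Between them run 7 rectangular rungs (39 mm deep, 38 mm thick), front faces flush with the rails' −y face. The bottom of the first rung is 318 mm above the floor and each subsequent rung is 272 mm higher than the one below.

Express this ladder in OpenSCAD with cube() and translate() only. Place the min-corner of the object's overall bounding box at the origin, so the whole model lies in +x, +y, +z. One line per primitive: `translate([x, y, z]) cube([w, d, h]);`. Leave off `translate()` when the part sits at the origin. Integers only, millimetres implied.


// rung span = 354 - 2*34 = 286
// rung[k] z = 318 + k*272
cube([34, 39, 2190]);
translate([320, 0, 0]) cube([34, 39, 2190]);
translate([34, 0, 318]) cube([286, 39, 38]);
translate([34, 0, 590]) cube([286, 39, 38]);
translate([34, 0, 862]) cube([286, 39, 38]);
translate([34, 0, 1134]) cube([286, 39, 38]);
translate([34, 0, 1406]) cube([286, 39, 38]);
translate([34, 0, 1678]) cube([286, 39, 38]);
translate([34, 0, 1950]) cube([286, 39, 38]);


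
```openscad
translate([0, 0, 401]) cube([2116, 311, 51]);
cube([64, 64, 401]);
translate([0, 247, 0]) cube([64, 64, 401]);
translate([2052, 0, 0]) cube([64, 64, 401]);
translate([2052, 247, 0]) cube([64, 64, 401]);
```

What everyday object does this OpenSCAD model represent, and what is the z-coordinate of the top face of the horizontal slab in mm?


A bench. The seat-top height is 452 mm.

A long slab on four corner posts — a bench. The slab sits at z = 401 with thickness 51, so the top is 401 + 51 = 452 mm.


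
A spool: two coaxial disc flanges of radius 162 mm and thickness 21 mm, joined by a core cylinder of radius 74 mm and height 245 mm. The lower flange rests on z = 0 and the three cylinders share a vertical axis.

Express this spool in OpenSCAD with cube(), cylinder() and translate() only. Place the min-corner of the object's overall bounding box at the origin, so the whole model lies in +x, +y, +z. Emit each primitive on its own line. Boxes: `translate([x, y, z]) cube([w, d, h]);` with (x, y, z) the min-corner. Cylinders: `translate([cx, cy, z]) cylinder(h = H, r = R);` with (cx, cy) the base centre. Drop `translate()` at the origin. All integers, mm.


translate([162, 162, 0]) cylinder(h = 21, r = 162);
translate([162, 162, 21]) cylinder(h = 245, r = 74);
translate([162, 162, 266]) cylinder(h = 21, r = 162);


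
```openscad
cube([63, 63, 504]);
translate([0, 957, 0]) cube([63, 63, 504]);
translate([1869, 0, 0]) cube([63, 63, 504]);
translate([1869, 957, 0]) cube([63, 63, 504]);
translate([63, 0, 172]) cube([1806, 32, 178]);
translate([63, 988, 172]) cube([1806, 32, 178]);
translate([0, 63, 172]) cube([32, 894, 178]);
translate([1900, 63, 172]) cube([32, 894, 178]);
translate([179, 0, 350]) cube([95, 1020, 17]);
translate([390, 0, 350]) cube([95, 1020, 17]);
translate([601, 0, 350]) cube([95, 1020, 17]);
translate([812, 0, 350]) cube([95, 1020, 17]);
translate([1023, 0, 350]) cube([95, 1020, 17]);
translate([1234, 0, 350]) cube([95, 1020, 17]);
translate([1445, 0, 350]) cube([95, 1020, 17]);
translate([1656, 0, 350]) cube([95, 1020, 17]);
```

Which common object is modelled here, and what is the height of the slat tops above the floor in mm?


A bed frame. The slat-top height is 367 mm.

Four posts, four rails, and a row of slats — a bed frame. Slats sit on the rails at z = 172 + 178 = 350; with slat thickness 17, the top is 367 mm.


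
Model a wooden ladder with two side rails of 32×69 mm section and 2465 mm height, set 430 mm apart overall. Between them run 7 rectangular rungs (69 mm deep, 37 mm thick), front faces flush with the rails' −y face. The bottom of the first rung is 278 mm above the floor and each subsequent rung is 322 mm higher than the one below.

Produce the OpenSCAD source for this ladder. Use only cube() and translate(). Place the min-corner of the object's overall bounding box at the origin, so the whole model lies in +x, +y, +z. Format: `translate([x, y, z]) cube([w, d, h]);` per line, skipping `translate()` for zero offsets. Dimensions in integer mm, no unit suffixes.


// rung span = 430 - 2*32 = 366
// rung[k] z = 278 + k*322
cube([32, 69, 2465]);
translate([398, 0, 0]) cube([32, 69, 2465]);
translate([32, 0, 278]) cube([366, 69, 37]);
translate([32, 0, 600]) cube([366, 69, 37]);
translate([32, 0, 922]) cube([366, 69, 37]);
translate([32, 0, 1244]) cube([366, 69, 37]);
translate([32, 0, 1566]) cube([366, 69, 37]);
translate([32, 0, 1888]) cube([366, 69, 37]);
translate([32, 0, 2210]) cube([366, 69, 37]);


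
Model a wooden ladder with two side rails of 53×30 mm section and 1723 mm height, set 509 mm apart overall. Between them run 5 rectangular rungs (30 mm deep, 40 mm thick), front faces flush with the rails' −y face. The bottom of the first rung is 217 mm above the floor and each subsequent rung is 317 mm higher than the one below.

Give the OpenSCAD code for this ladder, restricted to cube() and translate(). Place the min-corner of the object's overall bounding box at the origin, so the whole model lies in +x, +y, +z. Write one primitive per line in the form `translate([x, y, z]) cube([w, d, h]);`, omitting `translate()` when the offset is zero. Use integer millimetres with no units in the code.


cube([53, 30, 1723]);
translate([456, 0, 0]) cube([53, 30, 1723]);
translate([53, 0, 217]) cube([403, 30, 40]);
translate([53, 0, 534]) cube([403, 30, 40]);
translate([53, 0, 851]) cube([403, 30, 40]);
translate([53, 0, 1168]) cube([403, 30, 40]);
translate([53, 0, 1485]) cube([403, 30, 40]);


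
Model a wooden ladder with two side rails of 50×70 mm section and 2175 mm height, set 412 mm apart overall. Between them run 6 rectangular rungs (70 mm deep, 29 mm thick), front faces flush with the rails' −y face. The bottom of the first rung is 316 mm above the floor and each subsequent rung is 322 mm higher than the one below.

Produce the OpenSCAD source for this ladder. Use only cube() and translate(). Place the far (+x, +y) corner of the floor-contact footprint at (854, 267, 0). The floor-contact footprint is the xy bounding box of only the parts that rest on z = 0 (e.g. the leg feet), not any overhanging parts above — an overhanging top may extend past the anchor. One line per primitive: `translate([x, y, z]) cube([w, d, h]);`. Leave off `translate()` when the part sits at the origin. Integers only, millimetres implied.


translate([442, 197, 0]) cube([50, 70, 2175]);
translate([804, 197, 0]) cube([50, 70, 2175]);
translate([492, 197, 316]) cube([312, 70, 29]);
translate([492, 197, 638]) cube([312, 70, 29]);
translate([492, 197, 960]) cube([312, 70, 29]);
translate([492, 197, 1282]) cube([312, 70, 29]);
translate([492, 197, 1604]) cube([312, 70, 29]);
translate([492, 197, 1926]) cube([312, 70, 29]);


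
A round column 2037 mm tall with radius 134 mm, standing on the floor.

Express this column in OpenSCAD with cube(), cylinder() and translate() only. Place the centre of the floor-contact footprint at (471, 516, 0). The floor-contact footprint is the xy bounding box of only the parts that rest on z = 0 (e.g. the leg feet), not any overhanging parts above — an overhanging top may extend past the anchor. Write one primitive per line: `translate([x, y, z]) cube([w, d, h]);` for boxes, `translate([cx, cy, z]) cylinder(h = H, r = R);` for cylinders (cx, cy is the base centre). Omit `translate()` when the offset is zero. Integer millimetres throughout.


translate([471, 516, 0]) cylinder(h = 2037, r = 134);


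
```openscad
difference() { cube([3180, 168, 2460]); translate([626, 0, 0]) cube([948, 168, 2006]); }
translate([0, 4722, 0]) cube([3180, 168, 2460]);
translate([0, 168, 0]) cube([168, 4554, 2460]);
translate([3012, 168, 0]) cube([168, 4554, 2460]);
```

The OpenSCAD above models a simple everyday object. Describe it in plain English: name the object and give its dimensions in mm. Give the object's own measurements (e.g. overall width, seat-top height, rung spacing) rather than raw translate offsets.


A single room: four walls, each 2460 mm tall and 168 mm thick, enclosing an outside footprint 3180×4890 mm (x × y), no floor or roof. The front and back walls (−y and +y sides) run the full x-width; the side walls fit between their inner faces. A door opening 948 mm wide and 2006 mm tall is cut through the front wall from the floor up, its −x edge 626 mm from the wall's −x end.


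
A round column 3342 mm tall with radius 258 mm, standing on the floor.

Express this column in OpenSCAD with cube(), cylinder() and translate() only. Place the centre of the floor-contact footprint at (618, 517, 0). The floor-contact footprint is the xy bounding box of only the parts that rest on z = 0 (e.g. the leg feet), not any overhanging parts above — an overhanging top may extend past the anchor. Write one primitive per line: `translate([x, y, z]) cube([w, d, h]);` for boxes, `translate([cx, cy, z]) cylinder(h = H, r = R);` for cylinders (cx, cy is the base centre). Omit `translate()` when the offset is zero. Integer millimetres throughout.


translate([618, 517, 0]) cylinder(h = 3342, r = 258);


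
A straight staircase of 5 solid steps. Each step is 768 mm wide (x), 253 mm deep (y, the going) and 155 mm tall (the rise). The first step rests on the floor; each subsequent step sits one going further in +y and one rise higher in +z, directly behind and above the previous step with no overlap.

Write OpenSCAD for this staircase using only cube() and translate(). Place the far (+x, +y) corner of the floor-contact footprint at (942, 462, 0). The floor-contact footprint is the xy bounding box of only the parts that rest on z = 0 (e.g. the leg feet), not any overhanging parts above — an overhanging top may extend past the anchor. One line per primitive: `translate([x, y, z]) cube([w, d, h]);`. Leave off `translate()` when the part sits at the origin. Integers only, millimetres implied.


translate([174, 209, 0]) cube([768, 253, 155]);
translate([174, 462, 155]) cube([768, 253, 155]);
translate([174, 715, 310]) cube([768, 253, 155]);
translate([174, 968, 465]) cube([768, 253, 155]);
translate([174, 1221, 620]) cube([768, 253, 155]);


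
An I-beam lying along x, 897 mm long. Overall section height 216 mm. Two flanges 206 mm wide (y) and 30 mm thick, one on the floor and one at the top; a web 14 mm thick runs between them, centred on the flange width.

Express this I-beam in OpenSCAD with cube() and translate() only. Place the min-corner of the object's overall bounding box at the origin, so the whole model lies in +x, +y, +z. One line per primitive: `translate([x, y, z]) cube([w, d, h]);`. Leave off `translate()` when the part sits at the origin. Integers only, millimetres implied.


cube([897, 206, 30]);
translate([0, 96, 30]) cube([897, 14, 156]);
translate([0, 0, 186]) cube([897, 206, 30]);


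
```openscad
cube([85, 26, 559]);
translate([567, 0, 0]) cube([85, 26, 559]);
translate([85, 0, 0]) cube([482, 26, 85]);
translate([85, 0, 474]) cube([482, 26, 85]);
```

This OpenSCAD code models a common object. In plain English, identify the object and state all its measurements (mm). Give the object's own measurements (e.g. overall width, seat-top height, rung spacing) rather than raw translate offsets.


A rectangular picture frame lying in the x–z plane (depth along y). The opening is 482 mm wide (x) by 389 mm tall (z), surrounded by a border 85 mm wide on all four sides. The frame is 26 mm deep and is made of two full-height vertical stiles with two horizontal rails fitted between them.


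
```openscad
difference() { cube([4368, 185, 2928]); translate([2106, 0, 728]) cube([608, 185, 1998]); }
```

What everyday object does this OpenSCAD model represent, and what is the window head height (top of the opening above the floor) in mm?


A wall with a window opening. The window head height is 2726 mm.

A wall with a rectangular opening subtracted — a window. Sill at z = 728, opening 1998 mm tall, so the head is at 728 + 1998 = 2726 mm.


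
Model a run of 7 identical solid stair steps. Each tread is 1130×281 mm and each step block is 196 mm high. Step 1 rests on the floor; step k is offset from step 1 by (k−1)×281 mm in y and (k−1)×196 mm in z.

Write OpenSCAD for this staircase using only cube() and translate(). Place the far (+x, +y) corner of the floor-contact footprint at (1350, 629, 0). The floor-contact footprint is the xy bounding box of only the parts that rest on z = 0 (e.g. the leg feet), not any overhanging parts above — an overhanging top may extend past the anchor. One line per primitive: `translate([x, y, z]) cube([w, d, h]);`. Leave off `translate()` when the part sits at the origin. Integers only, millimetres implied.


translate([220, 348, 0]) cube([1130, 281, 196]);
translate([220, 629, 196]) cube([1130, 281, 196]);
translate([220, 910, 392]) cube([1130, 281, 196]);
translate([220, 1191, 588]) cube([1130, 281, 196]);
translate([220, 1472, 784]) cube([1130, 281, 196]);
translate([220, 1753, 980]) cube([1130, 281, 196]);
translate([220, 2034, 1176]) cube([1130, 281, 196]);


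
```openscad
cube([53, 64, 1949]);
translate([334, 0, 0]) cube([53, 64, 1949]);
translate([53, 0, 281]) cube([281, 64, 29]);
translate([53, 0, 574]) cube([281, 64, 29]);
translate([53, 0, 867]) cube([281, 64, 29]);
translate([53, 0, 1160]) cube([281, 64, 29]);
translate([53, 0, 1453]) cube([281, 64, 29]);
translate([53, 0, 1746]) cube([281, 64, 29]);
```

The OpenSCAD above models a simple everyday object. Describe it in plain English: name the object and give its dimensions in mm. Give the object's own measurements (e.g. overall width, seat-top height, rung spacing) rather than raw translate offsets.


A straight ladder. Two 53×64 mm vertical rails, 1949 mm tall, stand 387 mm apart (outside-to-outside) with their front faces coplanar on the −y side. 6 rungs, each 64 mm deep and 29 mm tall, span between the inner faces of the rails, front faces flush with the rails. The lowest rung's underside is at z = 281 mm and rungs are spaced 293 mm apart (underside to underside).


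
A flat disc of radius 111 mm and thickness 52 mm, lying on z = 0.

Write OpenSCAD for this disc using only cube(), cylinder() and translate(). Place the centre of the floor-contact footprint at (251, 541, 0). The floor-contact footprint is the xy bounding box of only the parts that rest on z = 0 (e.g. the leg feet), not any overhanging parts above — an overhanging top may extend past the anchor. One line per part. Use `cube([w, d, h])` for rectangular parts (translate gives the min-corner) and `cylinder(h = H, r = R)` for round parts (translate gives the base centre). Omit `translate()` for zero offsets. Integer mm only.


translate([251, 541, 0]) cylinder(h = 52, r = 111);


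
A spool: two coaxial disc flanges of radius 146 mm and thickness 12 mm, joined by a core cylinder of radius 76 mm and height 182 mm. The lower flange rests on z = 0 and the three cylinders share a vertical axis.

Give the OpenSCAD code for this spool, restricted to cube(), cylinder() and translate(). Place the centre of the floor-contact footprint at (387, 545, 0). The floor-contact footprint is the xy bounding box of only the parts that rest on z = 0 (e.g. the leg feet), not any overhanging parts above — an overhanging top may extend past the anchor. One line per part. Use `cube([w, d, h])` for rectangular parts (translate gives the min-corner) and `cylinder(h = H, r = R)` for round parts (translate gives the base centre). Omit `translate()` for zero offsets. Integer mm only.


translate([387, 545, 0]) cylinder(h = 12, r = 146);
translate([387, 545, 12]) cylinder(h = 182, r = 76);
translate([387, 545, 194]) cylinder(h = 12, r = 146);


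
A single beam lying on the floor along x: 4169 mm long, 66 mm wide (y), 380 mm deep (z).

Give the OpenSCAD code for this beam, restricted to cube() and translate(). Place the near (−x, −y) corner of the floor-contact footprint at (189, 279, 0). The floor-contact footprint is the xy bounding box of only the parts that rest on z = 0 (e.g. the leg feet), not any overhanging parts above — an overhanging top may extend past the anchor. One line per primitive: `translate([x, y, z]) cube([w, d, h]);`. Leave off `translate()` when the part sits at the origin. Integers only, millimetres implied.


translate([189, 279, 0]) cube([4169, 66, 380]);


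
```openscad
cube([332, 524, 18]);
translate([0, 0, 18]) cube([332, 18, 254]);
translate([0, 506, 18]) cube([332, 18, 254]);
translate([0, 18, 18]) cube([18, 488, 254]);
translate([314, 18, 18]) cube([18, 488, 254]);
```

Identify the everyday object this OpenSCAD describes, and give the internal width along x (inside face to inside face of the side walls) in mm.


An open box. The internal width is 296 mm.

A 332×524 base slab with four walls standing on it — an open box. The base is 332 mm wide and the walls are 18 mm thick, so the internal width is 332 − 2 × 18 = 296 mm.


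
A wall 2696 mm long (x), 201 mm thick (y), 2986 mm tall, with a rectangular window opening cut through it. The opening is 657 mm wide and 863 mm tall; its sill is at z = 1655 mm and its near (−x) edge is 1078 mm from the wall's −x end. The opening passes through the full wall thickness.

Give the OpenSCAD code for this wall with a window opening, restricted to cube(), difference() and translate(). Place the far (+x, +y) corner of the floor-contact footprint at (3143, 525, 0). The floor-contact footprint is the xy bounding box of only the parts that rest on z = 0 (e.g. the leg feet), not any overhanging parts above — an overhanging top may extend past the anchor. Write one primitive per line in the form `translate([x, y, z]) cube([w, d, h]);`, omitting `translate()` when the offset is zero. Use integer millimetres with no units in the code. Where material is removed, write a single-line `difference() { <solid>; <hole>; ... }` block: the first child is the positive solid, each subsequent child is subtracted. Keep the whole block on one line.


difference() { translate([447, 324, 0]) cube([2696, 201, 2986]); translate([1525, 324, 1655]) cube([657, 201, 863]); }


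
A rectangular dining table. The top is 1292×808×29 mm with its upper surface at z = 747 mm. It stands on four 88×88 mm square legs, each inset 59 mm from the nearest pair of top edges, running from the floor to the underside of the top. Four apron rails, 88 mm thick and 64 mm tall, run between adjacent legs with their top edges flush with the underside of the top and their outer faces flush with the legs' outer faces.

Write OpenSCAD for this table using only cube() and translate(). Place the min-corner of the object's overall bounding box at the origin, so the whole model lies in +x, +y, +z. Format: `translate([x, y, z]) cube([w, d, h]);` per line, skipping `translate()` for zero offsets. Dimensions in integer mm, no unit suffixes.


translate([0, 0, 718]) cube([1292, 808, 29]);
translate([59, 59, 0]) cube([88, 88, 718]);
translate([1145, 59, 0]) cube([88, 88, 718]);
translate([59, 661, 0]) cube([88, 88, 718]);
translate([1145, 661, 0]) cube([88, 88, 718]);
translate([147, 59, 654]) cube([998, 88, 64]);
translate([147, 661, 654]) cube([998, 88, 64]);
translate([59, 147, 654]) cube([88, 514, 64]);
translate([1145, 147, 654]) cube([88, 514, 64]);


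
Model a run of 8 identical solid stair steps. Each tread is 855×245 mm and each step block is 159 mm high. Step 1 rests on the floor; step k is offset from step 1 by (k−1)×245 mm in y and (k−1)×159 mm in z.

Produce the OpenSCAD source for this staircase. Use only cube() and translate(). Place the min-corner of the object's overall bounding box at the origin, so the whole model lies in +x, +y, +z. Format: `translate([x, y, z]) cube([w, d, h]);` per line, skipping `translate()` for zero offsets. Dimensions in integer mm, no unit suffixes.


cube([855, 245, 159]);
translate([0, 245, 159]) cube([855, 245, 159]);
translate([0, 490, 318]) cube([855, 245, 159]);
translate([0, 735, 477]) cube([855, 245, 159]);
translate([0, 980, 636]) cube([855, 245, 159]);
translate([0, 1225, 795]) cube([855, 245, 159]);
translate([0, 1470, 954]) cube([855, 245, 159]);
translate([0, 1715, 1113]) cube([855, 245, 159]);


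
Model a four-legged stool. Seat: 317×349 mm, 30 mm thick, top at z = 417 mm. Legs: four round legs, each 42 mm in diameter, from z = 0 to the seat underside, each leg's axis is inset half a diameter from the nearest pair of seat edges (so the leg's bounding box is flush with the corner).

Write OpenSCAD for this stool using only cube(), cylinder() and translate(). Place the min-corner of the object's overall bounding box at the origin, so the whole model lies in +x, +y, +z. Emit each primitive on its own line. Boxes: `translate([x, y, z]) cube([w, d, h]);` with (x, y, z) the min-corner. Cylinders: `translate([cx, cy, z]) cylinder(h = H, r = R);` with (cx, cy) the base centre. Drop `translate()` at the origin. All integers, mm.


translate([0, 0, 387]) cube([317, 349, 30]);
translate([21, 21, 0]) cylinder(h = 387, r = 21);
translate([296, 21, 0]) cylinder(h = 387, r = 21);
translate([21, 328, 0]) cylinder(h = 387, r = 21);
translate([296, 328, 0]) cylinder(h = 387, r = 21);


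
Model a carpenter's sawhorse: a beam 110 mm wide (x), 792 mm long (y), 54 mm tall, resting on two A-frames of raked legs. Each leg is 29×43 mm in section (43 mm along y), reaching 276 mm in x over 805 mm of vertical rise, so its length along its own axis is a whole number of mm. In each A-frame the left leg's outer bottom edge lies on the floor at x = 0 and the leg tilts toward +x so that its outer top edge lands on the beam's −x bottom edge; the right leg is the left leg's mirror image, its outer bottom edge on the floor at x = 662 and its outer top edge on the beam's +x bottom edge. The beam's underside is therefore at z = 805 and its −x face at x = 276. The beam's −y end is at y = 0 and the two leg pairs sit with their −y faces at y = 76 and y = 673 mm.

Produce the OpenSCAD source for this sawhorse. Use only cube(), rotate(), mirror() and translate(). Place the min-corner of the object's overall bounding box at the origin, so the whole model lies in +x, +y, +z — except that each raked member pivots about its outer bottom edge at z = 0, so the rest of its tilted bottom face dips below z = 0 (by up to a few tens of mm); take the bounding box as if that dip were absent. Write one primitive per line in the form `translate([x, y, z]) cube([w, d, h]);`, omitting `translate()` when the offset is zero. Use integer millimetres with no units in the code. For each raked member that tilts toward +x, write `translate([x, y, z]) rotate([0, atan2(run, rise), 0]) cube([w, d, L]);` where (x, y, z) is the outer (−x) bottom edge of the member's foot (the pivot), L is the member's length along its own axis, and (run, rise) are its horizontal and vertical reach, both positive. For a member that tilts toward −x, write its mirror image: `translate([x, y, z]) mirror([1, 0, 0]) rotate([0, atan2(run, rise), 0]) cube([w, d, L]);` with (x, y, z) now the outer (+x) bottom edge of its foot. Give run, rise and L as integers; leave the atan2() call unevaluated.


// leg length = √(276² + 805²) = 851
// right-leg outer foot x = 2·276 + 110 = 662
// beam min-corner = (276, 0, 805)
translate([276, 0, 805]) cube([110, 792, 54]);
translate([0, 76, 0]) rotate([0, atan2(276, 805), 0]) cube([29, 43, 851]);
translate([662, 76, 0]) mirror([1, 0, 0]) rotate([0, atan2(276, 805), 0]) cube([29, 43, 851]);
translate([0, 673, 0]) rotate([0, atan2(276, 805), 0]) cube([29, 43, 851]);
translate([662, 673, 0]) mirror([1, 0, 0]) rotate([0, atan2(276, 805), 0]) cube([29, 43, 851]);


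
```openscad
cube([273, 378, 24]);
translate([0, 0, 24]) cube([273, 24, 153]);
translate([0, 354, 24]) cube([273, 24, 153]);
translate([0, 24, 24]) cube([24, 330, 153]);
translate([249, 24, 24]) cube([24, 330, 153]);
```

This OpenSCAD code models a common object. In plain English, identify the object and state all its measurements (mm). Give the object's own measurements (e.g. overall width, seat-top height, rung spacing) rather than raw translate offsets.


An open-topped rectangular box: outside dimensions 273×378×177 mm, with a uniform wall and base thickness of 24 mm. The base is a full 273×378 slab on the floor; four walls sit on top of the base. The front and back walls (the −y and +y sides) span the full width; the two side walls fit between them.


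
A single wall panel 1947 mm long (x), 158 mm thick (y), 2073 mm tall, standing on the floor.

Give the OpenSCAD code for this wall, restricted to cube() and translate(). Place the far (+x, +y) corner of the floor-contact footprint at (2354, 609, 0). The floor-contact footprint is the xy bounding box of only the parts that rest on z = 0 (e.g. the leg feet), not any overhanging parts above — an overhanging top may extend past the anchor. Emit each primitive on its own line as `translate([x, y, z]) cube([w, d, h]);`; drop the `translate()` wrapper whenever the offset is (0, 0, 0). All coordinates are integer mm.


translate([407, 451, 0]) cube([1947, 158, 2073]);


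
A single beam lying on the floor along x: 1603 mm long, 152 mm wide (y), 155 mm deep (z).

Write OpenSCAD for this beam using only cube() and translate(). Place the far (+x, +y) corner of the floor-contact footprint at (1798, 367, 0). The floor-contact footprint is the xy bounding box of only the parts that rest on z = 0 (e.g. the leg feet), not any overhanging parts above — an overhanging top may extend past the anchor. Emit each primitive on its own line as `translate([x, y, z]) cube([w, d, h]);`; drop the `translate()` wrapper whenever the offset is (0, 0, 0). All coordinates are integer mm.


translate([195, 215, 0]) cube([1603, 152, 155]);


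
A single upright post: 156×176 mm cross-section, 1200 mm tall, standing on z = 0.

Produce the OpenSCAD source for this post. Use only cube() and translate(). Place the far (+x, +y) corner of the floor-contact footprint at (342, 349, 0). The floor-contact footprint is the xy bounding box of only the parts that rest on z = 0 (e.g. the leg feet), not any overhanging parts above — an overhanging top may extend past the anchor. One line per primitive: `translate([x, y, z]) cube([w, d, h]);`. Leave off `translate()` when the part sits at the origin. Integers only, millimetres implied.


translate([186, 173, 0]) cube([156, 176, 1200]);


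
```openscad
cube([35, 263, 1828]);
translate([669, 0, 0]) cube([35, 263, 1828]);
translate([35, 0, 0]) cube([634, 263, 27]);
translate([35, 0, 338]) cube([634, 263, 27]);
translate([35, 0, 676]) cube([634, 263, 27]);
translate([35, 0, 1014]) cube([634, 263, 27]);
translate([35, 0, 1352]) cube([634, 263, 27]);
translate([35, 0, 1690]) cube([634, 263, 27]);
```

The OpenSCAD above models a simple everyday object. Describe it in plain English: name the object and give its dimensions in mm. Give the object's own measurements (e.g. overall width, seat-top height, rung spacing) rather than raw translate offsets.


An open bookshelf. Two side panels, each 35 mm thick, 263 mm deep and 1828 mm tall, stand 704 mm apart (outside-to-outside). Between them sit 6 shelves, each 27 mm thick and 263 mm deep, spanning the full gap between the sides. The bottom shelf rests on the floor (its underside at z = 0) and the clear gap between one shelf's top and the next shelf's underside is 311 mm.


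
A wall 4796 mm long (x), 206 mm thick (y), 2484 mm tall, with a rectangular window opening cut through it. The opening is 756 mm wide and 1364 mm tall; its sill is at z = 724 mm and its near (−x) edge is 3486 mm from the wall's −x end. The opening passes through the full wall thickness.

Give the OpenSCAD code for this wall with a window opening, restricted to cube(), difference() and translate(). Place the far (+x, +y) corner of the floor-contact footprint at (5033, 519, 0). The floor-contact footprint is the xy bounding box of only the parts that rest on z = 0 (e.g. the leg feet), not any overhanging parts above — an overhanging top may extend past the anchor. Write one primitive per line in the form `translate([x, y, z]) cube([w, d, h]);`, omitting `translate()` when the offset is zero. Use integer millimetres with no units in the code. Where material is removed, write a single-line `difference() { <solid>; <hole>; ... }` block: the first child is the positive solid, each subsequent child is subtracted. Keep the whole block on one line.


difference() { translate([237, 313, 0]) cube([4796, 206, 2484]); translate([3723, 313, 724]) cube([756, 206, 1364]); }


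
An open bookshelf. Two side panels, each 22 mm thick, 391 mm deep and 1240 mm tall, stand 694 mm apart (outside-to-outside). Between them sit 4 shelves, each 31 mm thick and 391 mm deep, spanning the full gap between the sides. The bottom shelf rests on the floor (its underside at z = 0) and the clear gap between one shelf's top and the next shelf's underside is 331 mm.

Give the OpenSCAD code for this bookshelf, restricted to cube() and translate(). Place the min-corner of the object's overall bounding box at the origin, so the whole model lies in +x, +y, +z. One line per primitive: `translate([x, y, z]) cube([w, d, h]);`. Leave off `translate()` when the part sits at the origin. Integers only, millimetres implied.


cube([22, 391, 1240]);
translate([672, 0, 0]) cube([22, 391, 1240]);
translate([22, 0, 0]) cube([650, 391, 31]);
translate([22, 0, 362]) cube([650, 391, 31]);
translate([22, 0, 724]) cube([650, 391, 31]);
translate([22, 0, 1086]) cube([650, 391, 31]);


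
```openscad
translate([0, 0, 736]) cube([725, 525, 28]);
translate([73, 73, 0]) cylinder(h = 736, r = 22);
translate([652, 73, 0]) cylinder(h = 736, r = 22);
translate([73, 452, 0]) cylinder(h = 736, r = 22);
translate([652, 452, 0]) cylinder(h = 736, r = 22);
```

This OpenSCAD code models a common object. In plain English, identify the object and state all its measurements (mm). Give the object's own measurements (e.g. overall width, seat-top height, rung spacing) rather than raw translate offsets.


A table: top 725 mm (x) × 525 mm (y), 28 mm thick, upper face at z = 764 mm, on four round legs of 44 mm diameter, each leg's bounding box inset 51 mm from the nearest pair of top edges from z = 0 to the bottom of the top.


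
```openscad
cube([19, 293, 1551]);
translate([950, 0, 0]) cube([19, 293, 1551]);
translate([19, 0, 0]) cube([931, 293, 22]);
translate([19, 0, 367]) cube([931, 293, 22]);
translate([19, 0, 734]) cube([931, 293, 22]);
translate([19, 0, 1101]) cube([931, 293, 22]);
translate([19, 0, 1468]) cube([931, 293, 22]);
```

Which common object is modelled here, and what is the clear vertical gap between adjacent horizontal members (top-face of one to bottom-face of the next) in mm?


A bookshelf. The clear shelf gap is 345 mm.

Two tall side panels with 5 horizontal boards between them — a bookshelf. The first two shelf undersides are at z = 0 and z = 367; with shelf thickness 22, the clear gap is 367 − 0 − 22 = 345 mm.


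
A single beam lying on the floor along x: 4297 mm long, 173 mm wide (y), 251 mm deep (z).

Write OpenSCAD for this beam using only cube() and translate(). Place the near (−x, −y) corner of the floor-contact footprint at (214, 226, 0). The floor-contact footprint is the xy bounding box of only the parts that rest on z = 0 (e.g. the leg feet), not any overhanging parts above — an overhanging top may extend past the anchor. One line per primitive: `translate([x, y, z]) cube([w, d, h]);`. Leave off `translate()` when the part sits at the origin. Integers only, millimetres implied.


translate([214, 226, 0]) cube([4297, 173, 251]);


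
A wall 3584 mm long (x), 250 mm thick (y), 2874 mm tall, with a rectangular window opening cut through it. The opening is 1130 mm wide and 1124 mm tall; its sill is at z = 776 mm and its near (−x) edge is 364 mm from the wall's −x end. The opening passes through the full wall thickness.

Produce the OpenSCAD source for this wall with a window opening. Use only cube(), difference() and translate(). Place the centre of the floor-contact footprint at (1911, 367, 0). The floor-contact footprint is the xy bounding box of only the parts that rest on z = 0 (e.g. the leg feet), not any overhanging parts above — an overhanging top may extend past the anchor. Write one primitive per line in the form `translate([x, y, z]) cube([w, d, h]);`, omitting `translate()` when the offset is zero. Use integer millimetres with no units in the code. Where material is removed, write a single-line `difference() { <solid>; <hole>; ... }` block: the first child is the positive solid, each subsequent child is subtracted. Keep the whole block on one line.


difference() { translate([119, 242, 0]) cube([3584, 250, 2874]); translate([483, 242, 776]) cube([1130, 250, 1124]); }


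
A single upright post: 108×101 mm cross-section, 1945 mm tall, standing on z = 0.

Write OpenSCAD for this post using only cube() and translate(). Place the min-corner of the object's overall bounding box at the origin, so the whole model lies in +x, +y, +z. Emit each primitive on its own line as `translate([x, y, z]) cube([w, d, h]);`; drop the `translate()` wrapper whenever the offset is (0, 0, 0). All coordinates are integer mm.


cube([108, 101, 1945]);


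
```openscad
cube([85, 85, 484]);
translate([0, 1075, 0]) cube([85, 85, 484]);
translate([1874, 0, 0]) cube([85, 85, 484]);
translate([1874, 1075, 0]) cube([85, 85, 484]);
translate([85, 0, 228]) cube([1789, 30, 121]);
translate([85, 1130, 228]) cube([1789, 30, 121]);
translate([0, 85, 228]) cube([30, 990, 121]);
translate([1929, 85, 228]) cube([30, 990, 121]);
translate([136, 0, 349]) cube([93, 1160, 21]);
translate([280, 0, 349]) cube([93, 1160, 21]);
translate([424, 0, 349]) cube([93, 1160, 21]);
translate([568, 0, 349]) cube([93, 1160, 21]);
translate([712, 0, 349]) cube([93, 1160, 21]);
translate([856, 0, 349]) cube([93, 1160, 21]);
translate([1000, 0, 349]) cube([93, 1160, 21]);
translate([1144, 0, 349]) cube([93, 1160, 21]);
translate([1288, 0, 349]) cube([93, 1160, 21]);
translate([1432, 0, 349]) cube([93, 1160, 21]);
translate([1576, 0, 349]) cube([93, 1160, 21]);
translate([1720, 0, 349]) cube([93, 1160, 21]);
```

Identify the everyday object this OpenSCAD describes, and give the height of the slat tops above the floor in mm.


A bed frame. The slat-top height is 370 mm.

Four posts, four rails, and a row of slats — a bed frame. Slats sit on the rails at z = 228 + 121 = 349; with slat thickness 21, the top is 370 mm.
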